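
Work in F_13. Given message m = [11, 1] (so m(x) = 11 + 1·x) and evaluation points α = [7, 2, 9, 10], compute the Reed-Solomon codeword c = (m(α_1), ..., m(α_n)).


c = [5, 0, 7, 8]

Message polynomial: m(x) = 11 + 1·x (mod 13).
For each evaluation point α_i, compute m(α_i) mod 13:
  α_1 = 7: Horner steps 1 → 5, so m(7) = 5.
  α_2 = 2: Horner steps 1 → 0, so m(2) = 0.
  α_3 = 9: Horner steps 1 → 7, so m(9) = 7.
  α_4 = 10: Horner steps 1 → 8, so m(10) = 8.
Codeword c = [5, 0, 7, 8] ∈ F_13^4.


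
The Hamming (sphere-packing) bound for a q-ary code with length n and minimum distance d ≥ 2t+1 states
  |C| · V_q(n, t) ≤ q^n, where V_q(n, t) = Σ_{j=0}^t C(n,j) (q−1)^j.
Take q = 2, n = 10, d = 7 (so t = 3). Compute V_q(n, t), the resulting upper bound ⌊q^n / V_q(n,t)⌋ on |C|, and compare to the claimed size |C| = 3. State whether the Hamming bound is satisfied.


V_q(n, t) = 176, q^n = 1024, Hamming bound = 5, |C| = 3 ≤ bound (satisfied).

Step 1: Compute V_q(n, t) = Σ_{j=0}^3 C(n, j) (q−1)^j.
  j = 0: C(10,0)·(1)^0 = 1·1 = 1.
  j = 1: C(10,1)·(1)^1 = 10·1 = 10.
  j = 2: C(10,2)·(1)^2 = 45·1 = 45.
  j = 3: C(10,3)·(1)^3 = 120·1 = 120.
  V_q(n, t) = 1 + 10 + 45 + 120 = 176.
Step 2: q^n = 2^10 = 1024.
Step 3: Hamming bound ⌊q^n / V_q(n,t)⌋ = ⌊1024/176⌋ = 5.
Step 4: Compare |C| = 3 to 5: satisfied.
The claimed |C| lies below the Hamming bound.


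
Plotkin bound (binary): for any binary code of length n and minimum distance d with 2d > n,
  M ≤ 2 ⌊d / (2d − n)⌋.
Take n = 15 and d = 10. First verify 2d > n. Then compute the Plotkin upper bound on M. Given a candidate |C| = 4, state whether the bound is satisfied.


Plotkin bound M ≤ 4; given |C| = 4 ≤ bound (satisfied).

Check applicability: 2d = 20, n = 15.
2d − n = 5 > 0, so Plotkin applies.
Compute d/(2d−n) = 10/5 ≈ 2.0000.
⌊d/(2d−n)⌋ = 2.
Plotkin bound: M ≤ 2·2 = 4.
Given |C| = 4, check: satisfied.
This |C| is at the Plotkin bound.


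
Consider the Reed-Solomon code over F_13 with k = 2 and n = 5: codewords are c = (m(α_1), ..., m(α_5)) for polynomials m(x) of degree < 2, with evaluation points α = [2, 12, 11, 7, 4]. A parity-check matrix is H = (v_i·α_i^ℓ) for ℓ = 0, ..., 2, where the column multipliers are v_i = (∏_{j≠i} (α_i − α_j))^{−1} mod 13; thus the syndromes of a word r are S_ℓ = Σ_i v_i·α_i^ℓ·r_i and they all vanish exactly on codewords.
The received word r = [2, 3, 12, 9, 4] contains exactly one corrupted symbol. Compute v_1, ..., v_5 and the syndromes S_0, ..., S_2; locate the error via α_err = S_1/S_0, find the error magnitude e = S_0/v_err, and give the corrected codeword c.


S = (10, 1, 4), error at position 5, error magnitude e = 7, c = [2, 3, 12, 9, 10].

Step 1: column multipliers v_i = (∏_{j≠i}(α_i − α_j))^{−1} mod 13.
  i = 1 (α = 2): (2−12)(2−11)(2−7)(2−4) = (−10)·(−9)·(−5)·(−2) = 900 ≡ 3, so v_1 = 3^{−1} = 9 (mod 13).
  i = 2 (α = 12): (12−2)(12−11)(12−7)(12−4) = 10·1·5·8 = 400 ≡ 10, so v_2 = 10^{−1} = 4 (mod 13).
  i = 3 (α = 11): (11−2)(11−12)(11−7)(11−4) = 9·(−1)·4·7 = −252 ≡ 8, so v_3 = 8^{−1} = 5 (mod 13).
  i = 4 (α = 7): (7−2)(7−12)(7−11)(7−4) = 5·(−5)·(−4)·3 = 300 ≡ 1, so v_4 = 1^{−1} = 1 (mod 13).
  i = 5 (α = 4): (4−2)(4−12)(4−11)(4−7) = 2·(−8)·(−7)·(−3) = −336 ≡ 2, so v_5 = 2^{−1} = 7 (mod 13).
  v = [9, 4, 5, 1, 7].
Step 2: syndromes of r = [2, 3, 12, 9, 4] (all sums mod 13).
  S_0 = Σ v_i r_i = 9·2 + 4·3 + 5·12 + 1·9 + 7·4 = 127 ≡ 10.
  S_1 = Σ v_i α_i r_i = 9·2·2 + 4·12·3 + 5·11·12 + 1·7·9 + 7·4·4 = 1015 ≡ 1.
  α_i^2 mod 13 = [4, 1, 4, 10, 3].
  S_2 = Σ v_i α_i^2 r_i = 9·4·2 + 4·1·3 + 5·4·12 + 1·10·9 + 7·3·4 = 498 ≡ 4.
  S = (10, 1, 4) ≠ 0, so r is not a codeword (an error is present).
Step 3: locate the error. For a single error e at position i, S_ℓ = v_i·e·α_i^ℓ, so α_err = S_1/S_0.
  S_0^{−1} = 10^{−1} = 4 (mod 13), so α_err = 1·4 = 4 ≡ 4 = α_5. Error position i = 5.
  Consistency check: S_2/S_1 = 4·1 = 4 ≡ 4 = α_err ✓ (single-error assumption holds).
Step 4: error magnitude e = S_0/v_5 = S_0·∏_{j≠5}(α_5 − α_j) = 10·2 = 20 ≡ 7 (mod 13).
Step 5: correct position 5: c_5 = r_5 − e = 4 − 7 ≡ 10 (mod 13). Hence c = [2, 3, 12, 9, 10].
  Check: interpolating c through the α_i gives m(x) = 7 + 4·x (degree < 2) with m(α_i) = c_i for every i, so c is indeed a codeword.


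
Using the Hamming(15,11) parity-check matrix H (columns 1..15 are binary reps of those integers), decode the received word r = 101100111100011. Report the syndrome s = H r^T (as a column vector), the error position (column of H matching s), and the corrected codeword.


s = (1, 0, 1, 1)^T, error position = 11, corrected codeword c = 101100111110011

Compute s = H r^T mod 2 one row at a time:
  s_1 = 1 + 1 + 1 + 0 + 0 + 0 + 1 + 1 = 5 ≡ 1 (mod 2).
  s_2 = 1 + 0 + 0 + 1 + 0 + 0 + 1 + 1 = 4 ≡ 0 (mod 2).
  s_3 = 0 + 1 + 0 + 1 + 1 + 0 + 1 + 1 = 5 ≡ 1 (mod 2).
  s_4 = 1 + 1 + 0 + 1 + 1 + 0 + 0 + 1 = 5 ≡ 1 (mod 2).
s = (1, 0, 1, 1)^T — this equals column 11 of H (binary 1011), so error is at position 11.
Correct: flip bit 11 of r = 101100111100011 to get c = 101100111110011.


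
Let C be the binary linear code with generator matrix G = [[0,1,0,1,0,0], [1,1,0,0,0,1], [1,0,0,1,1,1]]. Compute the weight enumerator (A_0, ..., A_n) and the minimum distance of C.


Weight distribution: A_0 = 1, A_1 = 1, A_2 = 1, A_3 = 3, A_4 = 2. Minimum distance d = 1.

Enumerate all 2^3 = 8 messages m ∈ F_2^3.
For each, compute codeword c = mG in F_2^6, then tally its weight.
  m = 000 → c = 000000, weight = 0.
  m = 100 → c = 010100, weight = 2.
  m = 010 → c = 110001, weight = 3.
  m = 110 → c = 100101, weight = 3.
  m = 001 → c = 100111, weight = 4.
  m = 101 → c = 110011, weight = 4.
  m = 011 → c = 010110, weight = 3.
  m = 111 → c = 000010, weight = 1.
Tally weights:
  weight 0: 1 codewords.
  weight 1: 1 codewords.
  weight 2: 1 codewords.
  weight 3: 3 codewords.
  weight 4: 2 codewords.
Minimum distance d = smallest w > 0 with A_w > 0 = 1.
Sanity: Σ A_w = 8 = 2^3 = 8 ✓.


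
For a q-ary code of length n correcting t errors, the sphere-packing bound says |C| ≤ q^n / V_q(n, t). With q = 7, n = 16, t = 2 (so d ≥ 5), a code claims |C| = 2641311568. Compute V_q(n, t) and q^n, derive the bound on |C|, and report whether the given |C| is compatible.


V_q(n, t) = 4417, q^n = 33232930569601, Hamming bound = 7523869270, |C| = 2641311568 ≤ bound (satisfied).

Step 1: Compute V_q(n, t) = Σ_{j=0}^2 C(n, j) (q−1)^j.
  j = 0: C(16,0)·(6)^0 = 1·1 = 1.
  j = 1: C(16,1)·(6)^1 = 16·6 = 96.
  j = 2: C(16,2)·(6)^2 = 120·36 = 4320.
  V_q(n, t) = 1 + 96 + 4320 = 4417.
Step 2: q^n = 7^16 = 33232930569601.
Step 3: Hamming bound ⌊q^n / V_q(n,t)⌋ = ⌊33232930569601/4417⌋ = 7523869270.
Step 4: Compare |C| = 2641311568 to 7523869270: satisfied.
The claimed |C| lies below the Hamming bound.


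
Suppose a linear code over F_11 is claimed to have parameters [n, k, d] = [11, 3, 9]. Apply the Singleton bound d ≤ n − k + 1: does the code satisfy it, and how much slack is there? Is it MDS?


Singleton RHS = n − k + 1 = 9, slack = 0, bound satisfied, MDS.

Singleton bound: d ≤ n − k + 1.
Here n = 11, k = 3, so n − k + 1 = 9.
Given d = 9, check d ≤ 9: YES.
Slack = (n − k + 1) − d = 0.
The code is MDS (slack = 0).
Description: the claimed parameters are [11, 3, 9]_11; such a code would be MDS (meets Singleton bound).


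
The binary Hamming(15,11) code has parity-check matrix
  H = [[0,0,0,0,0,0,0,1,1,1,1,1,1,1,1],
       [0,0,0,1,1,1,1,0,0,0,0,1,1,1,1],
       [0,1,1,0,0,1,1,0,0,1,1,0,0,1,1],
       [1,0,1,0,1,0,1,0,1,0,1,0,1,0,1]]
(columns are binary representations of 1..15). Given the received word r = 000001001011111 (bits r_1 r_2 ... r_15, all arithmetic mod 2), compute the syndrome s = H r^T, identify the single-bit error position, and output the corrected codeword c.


s = (0, 1, 0, 0)^T, error position = 4, corrected codeword c = 000101001011111

Compute s = H r^T mod 2 one row at a time:
  s_1 = 0 + 1 + 0 + 1 + 1 + 1 + 1 + 1 = 6 ≡ 0 (mod 2).
  s_2 = 0 + 0 + 1 + 0 + 1 + 1 + 1 + 1 = 5 ≡ 1 (mod 2).
  s_3 = 0 + 0 + 1 + 0 + 0 + 1 + 1 + 1 = 4 ≡ 0 (mod 2).
  s_4 = 0 + 0 + 0 + 0 + 1 + 1 + 1 + 1 = 4 ≡ 0 (mod 2).
s = (0, 1, 0, 0)^T — this equals column 4 of H (binary 0100), so error is at position 4.
Correct: flip bit 4 of r = 000001001011111 to get c = 000101001011111.


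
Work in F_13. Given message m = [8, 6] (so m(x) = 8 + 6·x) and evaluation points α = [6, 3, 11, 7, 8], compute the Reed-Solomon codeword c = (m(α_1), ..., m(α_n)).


c = [5, 0, 9, 11, 4]

Message polynomial: m(x) = 8 + 6·x (mod 13).
For each evaluation point α_i, compute m(α_i) mod 13:
  α_1 = 6: Horner steps 6 → 5, so m(6) = 5.
  α_2 = 3: Horner steps 6 → 0, so m(3) = 0.
  α_3 = 11: Horner steps 6 → 9, so m(11) = 9.
  α_4 = 7: Horner steps 6 → 11, so m(7) = 11.
  α_5 = 8: Horner steps 6 → 4, so m(8) = 4.
Codeword c = [5, 0, 9, 11, 4] ∈ F_13^5.


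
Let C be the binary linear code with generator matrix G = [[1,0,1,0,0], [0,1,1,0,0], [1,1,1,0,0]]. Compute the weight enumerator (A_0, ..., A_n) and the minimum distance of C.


Weight distribution: A_0 = 1, A_1 = 3, A_2 = 3, A_3 = 1. Minimum distance d = 1.

Enumerate all 2^3 = 8 messages m ∈ F_2^3.
For each, compute codeword c = mG in F_2^5, then tally its weight.
  m = 000 → c = 00000, weight = 0.
  m = 100 → c = 10100, weight = 2.
  m = 010 → c = 01100, weight = 2.
  m = 110 → c = 11000, weight = 2.
  m = 001 → c = 11100, weight = 3.
  m = 101 → c = 01000, weight = 1.
  m = 011 → c = 10000, weight = 1.
  m = 111 → c = 00100, weight = 1.
Tally weights:
  weight 0: 1 codewords.
  weight 1: 3 codewords.
  weight 2: 3 codewords.
  weight 3: 1 codewords.
Minimum distance d = smallest w > 0 with A_w > 0 = 1.
Sanity: Σ A_w = 8 = 2^3 = 8 ✓.


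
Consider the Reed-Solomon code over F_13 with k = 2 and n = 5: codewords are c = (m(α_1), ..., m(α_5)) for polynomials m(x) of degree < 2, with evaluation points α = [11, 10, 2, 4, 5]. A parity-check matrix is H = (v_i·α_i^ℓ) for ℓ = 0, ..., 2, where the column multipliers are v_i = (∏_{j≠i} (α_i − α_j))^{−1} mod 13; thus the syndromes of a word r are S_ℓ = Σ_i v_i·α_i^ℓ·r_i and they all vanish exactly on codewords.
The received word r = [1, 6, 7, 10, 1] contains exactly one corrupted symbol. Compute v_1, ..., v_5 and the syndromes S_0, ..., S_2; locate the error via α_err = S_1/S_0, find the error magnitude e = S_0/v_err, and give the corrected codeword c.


S = (4, 7, 9), error at position 5, error magnitude e = 9, c = [1, 6, 7, 10, 5].

Step 1: column multipliers v_i = (∏_{j≠i}(α_i − α_j))^{−1} mod 13.
  i = 1 (α = 11): (11−10)(11−2)(11−4)(11−5) = 1·9·7·6 = 378 ≡ 1, so v_1 = 1^{−1} = 1 (mod 13).
  i = 2 (α = 10): (10−11)(10−2)(10−4)(10−5) = (−1)·8·6·5 = −240 ≡ 7, so v_2 = 7^{−1} = 2 (mod 13).
  i = 3 (α = 2): (2−11)(2−10)(2−4)(2−5) = (−9)·(−8)·(−2)·(−3) = 432 ≡ 3, so v_3 = 3^{−1} = 9 (mod 13).
  i = 4 (α = 4): (4−11)(4−10)(4−2)(4−5) = (−7)·(−6)·2·(−1) = −84 ≡ 7, so v_4 = 7^{−1} = 2 (mod 13).
  i = 5 (α = 5): (5−11)(5−10)(5−2)(5−4) = (−6)·(−5)·3·1 = 90 ≡ 12, so v_5 = 12^{−1} = 12 (mod 13).
  v = [1, 2, 9, 2, 12].
Step 2: syndromes of r = [1, 6, 7, 10, 1] (all sums mod 13).
  S_0 = Σ v_i r_i = 1·1 + 2·6 + 9·7 + 2·10 + 12·1 = 108 ≡ 4.
  S_1 = Σ v_i α_i r_i = 1·11·1 + 2·10·6 + 9·2·7 + 2·4·10 + 12·5·1 = 397 ≡ 7.
  α_i^2 mod 13 = [4, 9, 4, 3, 12].
  S_2 = Σ v_i α_i^2 r_i = 1·4·1 + 2·9·6 + 9·4·7 + 2·3·10 + 12·12·1 = 568 ≡ 9.
  S = (4, 7, 9) ≠ 0, so r is not a codeword (an error is present).
Step 3: locate the error. For a single error e at position i, S_ℓ = v_i·e·α_i^ℓ, so α_err = S_1/S_0.
  S_0^{−1} = 4^{−1} = 10 (mod 13), so α_err = 7·10 = 70 ≡ 5 = α_5. Error position i = 5.
  Consistency check: S_2/S_1 = 9·2 = 18 ≡ 5 = α_err ✓ (single-error assumption holds).
Step 4: error magnitude e = S_0/v_5 = S_0·∏_{j≠5}(α_5 − α_j) = 4·12 = 48 ≡ 9 (mod 13).
Step 5: correct position 5: c_5 = r_5 − e = 1 − 9 ≡ 5 (mod 13). Hence c = [1, 6, 7, 10, 5].
  Check: interpolating c through the α_i gives m(x) = 4 + 8·x (degree < 2) with m(α_i) = c_i for every i, so c is indeed a codeword.


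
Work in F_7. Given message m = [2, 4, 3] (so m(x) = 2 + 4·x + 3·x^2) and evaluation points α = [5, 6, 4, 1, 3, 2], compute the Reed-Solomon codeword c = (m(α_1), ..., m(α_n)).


c = [6, 1, 3, 2, 6, 1]

Message polynomial: m(x) = 2 + 4·x + 3·x^2 (mod 7).
For each evaluation point α_i, compute m(α_i) mod 7:
  α_1 = 5: Horner steps 3 → 5 → 6, so m(5) = 6.
  α_2 = 6: Horner steps 3 → 1 → 1, so m(6) = 1.
  α_3 = 4: Horner steps 3 → 2 → 3, so m(4) = 3.
  α_4 = 1: Horner steps 3 → 0 → 2, so m(1) = 2.
  α_5 = 3: Horner steps 3 → 6 → 6, so m(3) = 6.
  α_6 = 2: Horner steps 3 → 3 → 1, so m(2) = 1.
Codeword c = [6, 1, 3, 2, 6, 1] ∈ F_7^6.


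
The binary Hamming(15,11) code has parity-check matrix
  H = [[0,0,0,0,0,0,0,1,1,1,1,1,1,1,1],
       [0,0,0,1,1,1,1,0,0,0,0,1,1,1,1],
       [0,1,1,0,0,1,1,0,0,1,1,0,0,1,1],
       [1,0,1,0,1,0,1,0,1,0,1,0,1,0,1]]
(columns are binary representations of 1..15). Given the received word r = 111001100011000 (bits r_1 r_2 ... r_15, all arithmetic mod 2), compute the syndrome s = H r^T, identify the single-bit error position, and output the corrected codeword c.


s = (0, 1, 1, 0)^T, error position = 6, corrected codeword c = 111000100011000

Compute s = H r^T mod 2 one row at a time:
  s_1 = 0 + 0 + 0 + 1 + 1 + 0 + 0 + 0 = 2 ≡ 0 (mod 2).
  s_2 = 0 + 0 + 1 + 1 + 1 + 0 + 0 + 0 = 3 ≡ 1 (mod 2).
  s_3 = 1 + 1 + 1 + 1 + 0 + 1 + 0 + 0 = 5 ≡ 1 (mod 2).
  s_4 = 1 + 1 + 0 + 1 + 0 + 1 + 0 + 0 = 4 ≡ 0 (mod 2).
s = (0, 1, 1, 0)^T — this equals column 6 of H (binary 0110), so error is at position 6.
Correct: flip bit 6 of r = 111001100011000 to get c = 111000100011000.


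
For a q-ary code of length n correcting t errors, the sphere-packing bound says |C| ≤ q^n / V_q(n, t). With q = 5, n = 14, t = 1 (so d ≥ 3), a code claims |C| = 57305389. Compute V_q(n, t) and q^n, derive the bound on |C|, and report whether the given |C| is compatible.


V_q(n, t) = 57, q^n = 6103515625, Hamming bound = 107079221, |C| = 57305389 ≤ bound (satisfied).

Step 1: Compute V_q(n, t) = Σ_{j=0}^1 C(n, j) (q−1)^j.
  j = 0: C(14,0)·(4)^0 = 1·1 = 1.
  j = 1: C(14,1)·(4)^1 = 14·4 = 56.
  V_q(n, t) = 1 + 56 = 57.
Step 2: q^n = 5^14 = 6103515625.
Step 3: Hamming bound ⌊q^n / V_q(n,t)⌋ = ⌊6103515625/57⌋ = 107079221.
Step 4: Compare |C| = 57305389 to 107079221: satisfied.
The claimed |C| lies below the Hamming bound.


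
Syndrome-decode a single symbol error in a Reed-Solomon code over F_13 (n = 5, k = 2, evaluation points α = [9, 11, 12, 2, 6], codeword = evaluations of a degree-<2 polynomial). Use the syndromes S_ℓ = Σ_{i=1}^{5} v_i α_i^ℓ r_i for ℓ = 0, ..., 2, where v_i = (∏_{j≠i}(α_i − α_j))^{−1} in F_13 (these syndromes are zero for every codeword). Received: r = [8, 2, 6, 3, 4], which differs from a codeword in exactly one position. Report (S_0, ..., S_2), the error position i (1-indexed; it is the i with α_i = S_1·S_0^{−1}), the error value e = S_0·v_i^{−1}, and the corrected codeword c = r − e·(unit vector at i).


S = (3, 10, 3), error at position 3, error magnitude e = 7, c = [8, 2, 12, 3, 4].

Step 1: column multipliers v_i = (∏_{j≠i}(α_i − α_j))^{−1} mod 13.
  i = 1 (α = 9): (9−11)(9−12)(9−2)(9−6) = (−2)·(−3)·7·3 = 126 ≡ 9, so v_1 = 9^{−1} = 3 (mod 13).
  i = 2 (α = 11): (11−9)(11−12)(11−2)(11−6) = 2·(−1)·9·5 = −90 ≡ 1, so v_2 = 1^{−1} = 1 (mod 13).
  i = 3 (α = 12): (12−9)(12−11)(12−2)(12−6) = 3·1·10·6 = 180 ≡ 11, so v_3 = 11^{−1} = 6 (mod 13).
  i = 4 (α = 2): (2−9)(2−11)(2−12)(2−6) = (−7)·(−9)·(−10)·(−4) = 2520 ≡ 11, so v_4 = 11^{−1} = 6 (mod 13).
  i = 5 (α = 6): (6−9)(6−11)(6−12)(6−2) = (−3)·(−5)·(−6)·4 = −360 ≡ 4, so v_5 = 4^{−1} = 10 (mod 13).
  v = [3, 1, 6, 6, 10].
Step 2: syndromes of r = [8, 2, 6, 3, 4] (all sums mod 13).
  S_0 = Σ v_i r_i = 3·8 + 1·2 + 6·6 + 6·3 + 10·4 = 120 ≡ 3.
  S_1 = Σ v_i α_i r_i = 3·9·8 + 1·11·2 + 6·12·6 + 6·2·3 + 10·6·4 = 946 ≡ 10.
  α_i^2 mod 13 = [3, 4, 1, 4, 10].
  S_2 = Σ v_i α_i^2 r_i = 3·3·8 + 1·4·2 + 6·1·6 + 6·4·3 + 10·10·4 = 588 ≡ 3.
  S = (3, 10, 3) ≠ 0, so r is not a codeword (an error is present).
Step 3: locate the error. For a single error e at position i, S_ℓ = v_i·e·α_i^ℓ, so α_err = S_1/S_0.
  S_0^{−1} = 3^{−1} = 9 (mod 13), so α_err = 10·9 = 90 ≡ 12 = α_3. Error position i = 3.
  Consistency check: S_2/S_1 = 3·4 = 12 ≡ 12 = α_err ✓ (single-error assumption holds).
Step 4: error magnitude e = S_0/v_3 = S_0·∏_{j≠3}(α_3 − α_j) = 3·11 = 33 ≡ 7 (mod 13).
Step 5: correct position 3: c_3 = r_3 − e = 6 − 7 ≡ 12 (mod 13). Hence c = [8, 2, 12, 3, 4].
  Check: interpolating c through the α_i gives m(x) = 9 + 10·x (degree < 2) with m(α_i) = c_i for every i, so c is indeed a codeword.


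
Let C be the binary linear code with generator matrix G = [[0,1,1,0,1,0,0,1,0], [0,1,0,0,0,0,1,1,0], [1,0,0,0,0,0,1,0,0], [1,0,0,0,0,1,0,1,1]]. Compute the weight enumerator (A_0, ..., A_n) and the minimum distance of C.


Weight distribution: A_0 = 1, A_2 = 1, A_3 = 5, A_4 = 3, A_5 = 2, A_6 = 3, A_7 = 1. Minimum distance d = 2.

Enumerate all 2^4 = 16 messages m ∈ F_2^4.
For each, compute codeword c = mG in F_2^9, then tally its weight.
  m = 0000 → c = 000000000, weight = 0.
  m = 1000 → c = 011010010, weight = 4.
  m = 0100 → c = 010000110, weight = 3.
  m = 1100 → c = 001010100, weight = 3.
  m = 0010 → c = 100000100, weight = 2.
  m = 1010 → c = 111010110, weight = 6.
  m = 0110 → c = 110000010, weight = 3.
  m = 1110 → c = 101010000, weight = 3.
  m = 0001 → c = 100001011, weight = 4.
  m = 1001 → c = 111011001, weight = 6.
  m = 0101 → c = 110001101, weight = 5.
  m = 1101 → c = 101011111, weight = 7.
  m = 0011 → c = 000001111, weight = 4.
  m = 1011 → c = 011011101, weight = 6.
  m = 0111 → c = 010001001, weight = 3.
  m = 1111 → c = 001011011, weight = 5.
Tally weights:
  weight 0: 1 codewords.
  weight 2: 1 codewords.
  weight 3: 5 codewords.
  weight 4: 3 codewords.
  weight 5: 2 codewords.
  weight 6: 3 codewords.
  weight 7: 1 codewords.
Minimum distance d = smallest w > 0 with A_w > 0 = 2.
Sanity: Σ A_w = 16 = 2^4 = 16 ✓.


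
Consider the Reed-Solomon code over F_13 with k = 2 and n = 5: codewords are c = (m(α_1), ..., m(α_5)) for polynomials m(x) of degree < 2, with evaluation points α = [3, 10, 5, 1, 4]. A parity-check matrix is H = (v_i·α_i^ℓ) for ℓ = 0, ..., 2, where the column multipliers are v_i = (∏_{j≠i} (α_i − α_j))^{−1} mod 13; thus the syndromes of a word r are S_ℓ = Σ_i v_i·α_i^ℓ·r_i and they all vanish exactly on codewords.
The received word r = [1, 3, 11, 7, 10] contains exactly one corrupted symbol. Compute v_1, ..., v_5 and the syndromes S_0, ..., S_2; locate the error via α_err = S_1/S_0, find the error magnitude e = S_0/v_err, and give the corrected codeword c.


S = (4, 12, 10), error at position 1, error magnitude e = 5, c = [9, 3, 11, 7, 10].

Step 1: column multipliers v_i = (∏_{j≠i}(α_i − α_j))^{−1} mod 13.
  i = 1 (α = 3): (3−10)(3−5)(3−1)(3−4) = (−7)·(−2)·2·(−1) = −28 ≡ 11, so v_1 = 11^{−1} = 6 (mod 13).
  i = 2 (α = 10): (10−3)(10−5)(10−1)(10−4) = 7·5·9·6 = 1890 ≡ 5, so v_2 = 5^{−1} = 8 (mod 13).
  i = 3 (α = 5): (5−3)(5−10)(5−1)(5−4) = 2·(−5)·4·1 = −40 ≡ 12, so v_3 = 12^{−1} = 12 (mod 13).
  i = 4 (α = 1): (1−3)(1−10)(1−5)(1−4) = (−2)·(−9)·(−4)·(−3) = 216 ≡ 8, so v_4 = 8^{−1} = 5 (mod 13).
  i = 5 (α = 4): (4−3)(4−10)(4−5)(4−1) = 1·(−6)·(−1)·3 = 18 ≡ 5, so v_5 = 5^{−1} = 8 (mod 13).
  v = [6, 8, 12, 5, 8].
Step 2: syndromes of r = [1, 3, 11, 7, 10] (all sums mod 13).
  S_0 = Σ v_i r_i = 6·1 + 8·3 + 12·11 + 5·7 + 8·10 = 277 ≡ 4.
  S_1 = Σ v_i α_i r_i = 6·3·1 + 8·10·3 + 12·5·11 + 5·1·7 + 8·4·10 = 1273 ≡ 12.
  α_i^2 mod 13 = [9, 9, 12, 1, 3].
  S_2 = Σ v_i α_i^2 r_i = 6·9·1 + 8·9·3 + 12·12·11 + 5·1·7 + 8·3·10 = 2129 ≡ 10.
  S = (4, 12, 10) ≠ 0, so r is not a codeword (an error is present).
Step 3: locate the error. For a single error e at position i, S_ℓ = v_i·e·α_i^ℓ, so α_err = S_1/S_0.
  S_0^{−1} = 4^{−1} = 10 (mod 13), so α_err = 12·10 = 120 ≡ 3 = α_1. Error position i = 1.
  Consistency check: S_2/S_1 = 10·12 = 120 ≡ 3 = α_err ✓ (single-error assumption holds).
Step 4: error magnitude e = S_0/v_1 = S_0·∏_{j≠1}(α_1 − α_j) = 4·11 = 44 ≡ 5 (mod 13).
Step 5: correct position 1: c_1 = r_1 − e = 1 − 5 ≡ 9 (mod 13). Hence c = [9, 3, 11, 7, 10].
  Check: interpolating c through the α_i gives m(x) = 6 + 1·x (degree < 2) with m(α_i) = c_i for every i, so c is indeed a codeword.


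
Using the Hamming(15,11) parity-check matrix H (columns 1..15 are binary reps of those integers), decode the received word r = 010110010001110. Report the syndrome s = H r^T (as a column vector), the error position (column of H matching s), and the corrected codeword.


s = (0, 1, 0, 0)^T, error position = 4, corrected codeword c = 010010010001110

Compute s = H r^T mod 2 one row at a time:
  s_1 = 1 + 0 + 0 + 0 + 1 + 1 + 1 + 0 = 4 ≡ 0 (mod 2).
  s_2 = 1 + 1 + 0 + 0 + 1 + 1 + 1 + 0 = 5 ≡ 1 (mod 2).
  s_3 = 1 + 0 + 0 + 0 + 0 + 0 + 1 + 0 = 2 ≡ 0 (mod 2).
  s_4 = 0 + 0 + 1 + 0 + 0 + 0 + 1 + 0 = 2 ≡ 0 (mod 2).
s = (0, 1, 0, 0)^T — this equals column 4 of H (binary 0100), so error is at position 4.
Correct: flip bit 4 of r = 010110010001110 to get c = 010010010001110.


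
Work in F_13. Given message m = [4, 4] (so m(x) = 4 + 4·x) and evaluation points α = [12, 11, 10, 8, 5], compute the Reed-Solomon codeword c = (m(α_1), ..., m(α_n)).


c = [0, 9, 5, 10, 11]

Message polynomial: m(x) = 4 + 4·x (mod 13).
For each evaluation point α_i, compute m(α_i) mod 13:
  α_1 = 12: Horner steps 4 → 0, so m(12) = 0.
  α_2 = 11: Horner steps 4 → 9, so m(11) = 9.
  α_3 = 10: Horner steps 4 → 5, so m(10) = 5.
  α_4 = 8: Horner steps 4 → 10, so m(8) = 10.
  α_5 = 5: Horner steps 4 → 11, so m(5) = 11.
Codeword c = [0, 9, 5, 10, 11] ∈ F_13^5.


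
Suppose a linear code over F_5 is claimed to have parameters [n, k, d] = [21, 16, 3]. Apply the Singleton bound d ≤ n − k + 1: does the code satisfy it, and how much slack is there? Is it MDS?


Singleton RHS = n − k + 1 = 6, slack = 3, bound satisfied, not MDS.

Singleton bound: d ≤ n − k + 1.
Here n = 21, k = 16, so n − k + 1 = 6.
Given d = 3, check d ≤ 6: YES.
Slack = (n − k + 1) − d = 3.
The code is NOT MDS (slack = 3 > 0).
Description: the claimed parameters are [21, 16, 3]_5; such a code would be non-MDS.


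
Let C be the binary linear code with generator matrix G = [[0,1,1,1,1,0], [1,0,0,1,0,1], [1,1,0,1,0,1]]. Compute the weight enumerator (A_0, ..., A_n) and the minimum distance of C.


Weight distribution: A_0 = 1, A_1 = 1, A_3 = 2, A_4 = 3, A_5 = 1. Minimum distance d = 1.

Enumerate all 2^3 = 8 messages m ∈ F_2^3.
For each, compute codeword c = mG in F_2^6, then tally its weight.
  m = 000 → c = 000000, weight = 0.
  m = 100 → c = 011110, weight = 4.
  m = 010 → c = 100101, weight = 3.
  m = 110 → c = 111011, weight = 5.
  m = 001 → c = 110101, weight = 4.
  m = 101 → c = 101011, weight = 4.
  m = 011 → c = 010000, weight = 1.
  m = 111 → c = 001110, weight = 3.
Tally weights:
  weight 0: 1 codewords.
  weight 1: 1 codewords.
  weight 3: 2 codewords.
  weight 4: 3 codewords.
  weight 5: 1 codewords.
Minimum distance d = smallest w > 0 with A_w > 0 = 1.
Sanity: Σ A_w = 8 = 2^3 = 8 ✓.


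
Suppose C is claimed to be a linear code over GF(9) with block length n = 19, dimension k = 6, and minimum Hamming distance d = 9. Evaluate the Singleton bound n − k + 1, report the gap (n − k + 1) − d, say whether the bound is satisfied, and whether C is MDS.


Singleton RHS = n − k + 1 = 14, slack = 5, bound satisfied, not MDS.

Singleton bound: d ≤ n − k + 1.
Here n = 19, k = 6, so n − k + 1 = 14.
Given d = 9, check d ≤ 14: YES.
Slack = (n − k + 1) − d = 5.
The code is NOT MDS (slack = 5 > 0).
Description: the claimed parameters are [19, 6, 9]_9; such a code would be non-MDS.


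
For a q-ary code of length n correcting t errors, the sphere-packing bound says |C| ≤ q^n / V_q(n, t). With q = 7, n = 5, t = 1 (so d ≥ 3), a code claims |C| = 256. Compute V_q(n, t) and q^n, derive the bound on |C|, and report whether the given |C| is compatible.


V_q(n, t) = 31, q^n = 16807, Hamming bound = 542, |C| = 256 ≤ bound (satisfied).

Step 1: Compute V_q(n, t) = Σ_{j=0}^1 C(n, j) (q−1)^j.
  j = 0: C(5,0)·(6)^0 = 1·1 = 1.
  j = 1: C(5,1)·(6)^1 = 5·6 = 30.
  V_q(n, t) = 1 + 30 = 31.
Step 2: q^n = 7^5 = 16807.
Step 3: Hamming bound ⌊q^n / V_q(n,t)⌋ = ⌊16807/31⌋ = 542.
Step 4: Compare |C| = 256 to 542: satisfied.
The claimed |C| lies below the Hamming bound.


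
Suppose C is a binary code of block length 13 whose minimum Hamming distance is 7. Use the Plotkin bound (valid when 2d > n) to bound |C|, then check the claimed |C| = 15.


Plotkin bound M ≤ 14; given |C| = 15 > bound (violated).

Check applicability: 2d = 14, n = 13.
2d − n = 1 > 0, so Plotkin applies.
Compute d/(2d−n) = 7/1 ≈ 7.0000.
⌊d/(2d−n)⌋ = 7.
Plotkin bound: M ≤ 2·7 = 14.
Given |C| = 15, check: VIOLATED.
This |C| is above the Plotkin bound, so no binary code with n = 13, d = 7 and 15 codewords exists.


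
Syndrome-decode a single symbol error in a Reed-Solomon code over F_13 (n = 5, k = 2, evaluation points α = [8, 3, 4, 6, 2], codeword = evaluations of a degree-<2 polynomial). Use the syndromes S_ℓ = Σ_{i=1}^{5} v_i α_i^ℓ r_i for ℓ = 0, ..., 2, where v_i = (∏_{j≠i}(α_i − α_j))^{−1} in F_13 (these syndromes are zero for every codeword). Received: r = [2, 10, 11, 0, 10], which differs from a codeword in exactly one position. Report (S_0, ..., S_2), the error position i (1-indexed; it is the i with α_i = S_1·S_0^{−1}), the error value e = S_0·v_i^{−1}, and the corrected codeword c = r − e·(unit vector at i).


S = (3, 6, 12), error at position 5, error magnitude e = 1, c = [2, 10, 11, 0, 9].

Step 1: column multipliers v_i = (∏_{j≠i}(α_i − α_j))^{−1} mod 13.
  i = 1 (α = 8): (8−3)(8−4)(8−6)(8−2) = 5·4·2·6 = 240 ≡ 6, so v_1 = 6^{−1} = 11 (mod 13).
  i = 2 (α = 3): (3−8)(3−4)(3−6)(3−2) = (−5)·(−1)·(−3)·1 = −15 ≡ 11, so v_2 = 11^{−1} = 6 (mod 13).
  i = 3 (α = 4): (4−8)(4−3)(4−6)(4−2) = (−4)·1·(−2)·2 = 16 ≡ 3, so v_3 = 3^{−1} = 9 (mod 13).
  i = 4 (α = 6): (6−8)(6−3)(6−4)(6−2) = (−2)·3·2·4 = −48 ≡ 4, so v_4 = 4^{−1} = 10 (mod 13).
  i = 5 (α = 2): (2−8)(2−3)(2−4)(2−6) = (−6)·(−1)·(−2)·(−4) = 48 ≡ 9, so v_5 = 9^{−1} = 3 (mod 13).
  v = [11, 6, 9, 10, 3].
Step 2: syndromes of r = [2, 10, 11, 0, 10] (all sums mod 13).
  S_0 = Σ v_i r_i = 11·2 + 6·10 + 9·11 + 10·0 + 3·10 = 211 ≡ 3.
  S_1 = Σ v_i α_i r_i = 11·8·2 + 6·3·10 + 9·4·11 + 10·6·0 + 3·2·10 = 812 ≡ 6.
  α_i^2 mod 13 = [12, 9, 3, 10, 4].
  S_2 = Σ v_i α_i^2 r_i = 11·12·2 + 6·9·10 + 9·3·11 + 10·10·0 + 3·4·10 = 1221 ≡ 12.
  S = (3, 6, 12) ≠ 0, so r is not a codeword (an error is present).
Step 3: locate the error. For a single error e at position i, S_ℓ = v_i·e·α_i^ℓ, so α_err = S_1/S_0.
  S_0^{−1} = 3^{−1} = 9 (mod 13), so α_err = 6·9 = 54 ≡ 2 = α_5. Error position i = 5.
  Consistency check: S_2/S_1 = 12·11 = 132 ≡ 2 = α_err ✓ (single-error assumption holds).
Step 4: error magnitude e = S_0/v_5 = S_0·∏_{j≠5}(α_5 − α_j) = 3·9 = 27 ≡ 1 (mod 13).
Step 5: correct position 5: c_5 = r_5 − e = 10 − 1 ≡ 9 (mod 13). Hence c = [2, 10, 11, 0, 9].
  Check: interpolating c through the α_i gives m(x) = 7 + 1·x (degree < 2) with m(α_i) = c_i for every i, so c is indeed a codeword.


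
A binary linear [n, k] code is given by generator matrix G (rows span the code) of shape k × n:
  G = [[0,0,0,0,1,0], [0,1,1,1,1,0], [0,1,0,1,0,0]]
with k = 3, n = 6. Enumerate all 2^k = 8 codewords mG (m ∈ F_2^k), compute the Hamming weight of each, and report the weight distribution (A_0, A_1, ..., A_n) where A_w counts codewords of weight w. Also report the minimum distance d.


Weight distribution: A_0 = 1, A_1 = 2, A_2 = 2, A_3 = 2, A_4 = 1. Minimum distance d = 1.

Enumerate all 2^3 = 8 messages m ∈ F_2^3.
For each, compute codeword c = mG in F_2^6, then tally its weight.
  m = 000 → c = 000000, weight = 0.
  m = 100 → c = 000010, weight = 1.
  m = 010 → c = 011110, weight = 4.
  m = 110 → c = 011100, weight = 3.
  m = 001 → c = 010100, weight = 2.
  m = 101 → c = 010110, weight = 3.
  m = 011 → c = 001010, weight = 2.
  m = 111 → c = 001000, weight = 1.
Tally weights:
  weight 0: 1 codewords.
  weight 1: 2 codewords.
  weight 2: 2 codewords.
  weight 3: 2 codewords.
  weight 4: 1 codewords.
Minimum distance d = smallest w > 0 with A_w > 0 = 1.
Sanity: Σ A_w = 8 = 2^3 = 8 ✓.


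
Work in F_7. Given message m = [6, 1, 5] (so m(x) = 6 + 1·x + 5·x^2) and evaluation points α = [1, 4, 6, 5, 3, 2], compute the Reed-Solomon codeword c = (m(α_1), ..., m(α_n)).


c = [5, 6, 3, 3, 5, 0]

Message polynomial: m(x) = 6 + 1·x + 5·x^2 (mod 7).
For each evaluation point α_i, compute m(α_i) mod 7:
  α_1 = 1: Horner steps 5 → 6 → 5, so m(1) = 5.
  α_2 = 4: Horner steps 5 → 0 → 6, so m(4) = 6.
  α_3 = 6: Horner steps 5 → 3 → 3, so m(6) = 3.
  α_4 = 5: Horner steps 5 → 5 → 3, so m(5) = 3.
  α_5 = 3: Horner steps 5 → 2 → 5, so m(3) = 5.
  α_6 = 2: Horner steps 5 → 4 → 0, so m(2) = 0.
Codeword c = [5, 6, 3, 3, 5, 0] ∈ F_7^6.


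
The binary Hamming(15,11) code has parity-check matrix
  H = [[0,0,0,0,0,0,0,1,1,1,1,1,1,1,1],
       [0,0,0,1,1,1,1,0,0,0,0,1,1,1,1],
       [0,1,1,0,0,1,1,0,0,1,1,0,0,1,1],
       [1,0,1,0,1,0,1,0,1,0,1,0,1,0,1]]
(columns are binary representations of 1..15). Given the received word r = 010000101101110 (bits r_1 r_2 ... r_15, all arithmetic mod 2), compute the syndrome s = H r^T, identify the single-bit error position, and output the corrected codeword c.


s = (1, 0, 0, 1)^T, error position = 9, corrected codeword c = 010000100101110

Compute s = H r^T mod 2 one row at a time:
  s_1 = 0 + 1 + 1 + 0 + 1 + 1 + 1 + 0 = 5 ≡ 1 (mod 2).
  s_2 = 0 + 0 + 0 + 1 + 1 + 1 + 1 + 0 = 4 ≡ 0 (mod 2).
  s_3 = 1 + 0 + 0 + 1 + 1 + 0 + 1 + 0 = 4 ≡ 0 (mod 2).
  s_4 = 0 + 0 + 0 + 1 + 1 + 0 + 1 + 0 = 3 ≡ 1 (mod 2).
s = (1, 0, 0, 1)^T — this equals column 9 of H (binary 1001), so error is at position 9.
Correct: flip bit 9 of r = 010000101101110 to get c = 010000100101110.


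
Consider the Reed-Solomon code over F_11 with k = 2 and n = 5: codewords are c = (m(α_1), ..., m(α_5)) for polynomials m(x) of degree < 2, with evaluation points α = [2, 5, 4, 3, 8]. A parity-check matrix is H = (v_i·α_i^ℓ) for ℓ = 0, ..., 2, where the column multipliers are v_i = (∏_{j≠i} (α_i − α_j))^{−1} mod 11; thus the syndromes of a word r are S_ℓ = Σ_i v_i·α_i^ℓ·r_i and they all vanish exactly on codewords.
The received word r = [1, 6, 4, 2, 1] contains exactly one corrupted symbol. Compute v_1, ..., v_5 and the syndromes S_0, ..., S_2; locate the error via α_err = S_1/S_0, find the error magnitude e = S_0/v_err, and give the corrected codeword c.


S = (4, 8, 5), error at position 1, error magnitude e = 1, c = [0, 6, 4, 2, 1].

Step 1: column multipliers v_i = (∏_{j≠i}(α_i − α_j))^{−1} mod 11.
  i = 1 (α = 2): (2−5)(2−4)(2−3)(2−8) = (−3)·(−2)·(−1)·(−6) = 36 ≡ 3, so v_1 = 3^{−1} = 4 (mod 11).
  i = 2 (α = 5): (5−2)(5−4)(5−3)(5−8) = 3·1·2·(−3) = −18 ≡ 4, so v_2 = 4^{−1} = 3 (mod 11).
  i = 3 (α = 4): (4−2)(4−5)(4−3)(4−8) = 2·(−1)·1·(−4) = 8 ≡ 8, so v_3 = 8^{−1} = 7 (mod 11).
  i = 4 (α = 3): (3−2)(3−5)(3−4)(3−8) = 1·(−2)·(−1)·(−5) = −10 ≡ 1, so v_4 = 1^{−1} = 1 (mod 11).
  i = 5 (α = 8): (8−2)(8−5)(8−4)(8−3) = 6·3·4·5 = 360 ≡ 8, so v_5 = 8^{−1} = 7 (mod 11).
  v = [4, 3, 7, 1, 7].
Step 2: syndromes of r = [1, 6, 4, 2, 1] (all sums mod 11).
  S_0 = Σ v_i r_i = 4·1 + 3·6 + 7·4 + 1·2 + 7·1 = 59 ≡ 4.
  S_1 = Σ v_i α_i r_i = 4·2·1 + 3·5·6 + 7·4·4 + 1·3·2 + 7·8·1 = 272 ≡ 8.
  α_i^2 mod 11 = [4, 3, 5, 9, 9].
  S_2 = Σ v_i α_i^2 r_i = 4·4·1 + 3·3·6 + 7·5·4 + 1·9·2 + 7·9·1 = 291 ≡ 5.
  S = (4, 8, 5) ≠ 0, so r is not a codeword (an error is present).
Step 3: locate the error. For a single error e at position i, S_ℓ = v_i·e·α_i^ℓ, so α_err = S_1/S_0.
  S_0^{−1} = 4^{−1} = 3 (mod 11), so α_err = 8·3 = 24 ≡ 2 = α_1. Error position i = 1.
  Consistency check: S_2/S_1 = 5·7 = 35 ≡ 2 = α_err ✓ (single-error assumption holds).
Step 4: error magnitude e = S_0/v_1 = S_0·∏_{j≠1}(α_1 − α_j) = 4·3 = 12 ≡ 1 (mod 11).
Step 5: correct position 1: c_1 = r_1 − e = 1 − 1 ≡ 0 (mod 11). Hence c = [0, 6, 4, 2, 1].
  Check: interpolating c through the α_i gives m(x) = 7 + 2·x (degree < 2) with m(α_i) = c_i for every i, so c is indeed a codeword.


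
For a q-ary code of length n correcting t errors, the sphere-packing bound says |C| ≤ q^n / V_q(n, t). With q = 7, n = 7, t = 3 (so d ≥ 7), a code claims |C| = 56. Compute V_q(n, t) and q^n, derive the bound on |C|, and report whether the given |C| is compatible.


V_q(n, t) = 8359, q^n = 823543, Hamming bound = 98, |C| = 56 ≤ bound (satisfied).

Step 1: Compute V_q(n, t) = Σ_{j=0}^3 C(n, j) (q−1)^j.
  j = 0: C(7,0)·(6)^0 = 1·1 = 1.
  j = 1: C(7,1)·(6)^1 = 7·6 = 42.
  j = 2: C(7,2)·(6)^2 = 21·36 = 756.
  j = 3: C(7,3)·(6)^3 = 35·216 = 7560.
  V_q(n, t) = 1 + 42 + 756 + 7560 = 8359.
Step 2: q^n = 7^7 = 823543.
Step 3: Hamming bound ⌊q^n / V_q(n,t)⌋ = ⌊823543/8359⌋ = 98.
Step 4: Compare |C| = 56 to 98: satisfied.
The claimed |C| lies below the Hamming bound.


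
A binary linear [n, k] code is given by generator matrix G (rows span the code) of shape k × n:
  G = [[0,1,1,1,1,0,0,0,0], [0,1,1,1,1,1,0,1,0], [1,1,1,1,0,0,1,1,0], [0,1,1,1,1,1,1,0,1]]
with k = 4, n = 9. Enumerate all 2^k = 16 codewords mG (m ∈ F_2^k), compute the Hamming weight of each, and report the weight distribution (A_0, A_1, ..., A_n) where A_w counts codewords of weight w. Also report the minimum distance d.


Weight distribution: A_0 = 1, A_2 = 1, A_3 = 3, A_4 = 3, A_5 = 2, A_6 = 3, A_7 = 3. Minimum distance d = 2.

Enumerate all 2^4 = 16 messages m ∈ F_2^4.
For each, compute codeword c = mG in F_2^9, then tally its weight.
  m = 0000 → c = 000000000, weight = 0.
  m = 1000 → c = 011110000, weight = 4.
  m = 0100 → c = 011111010, weight = 6.
  m = 1100 → c = 000001010, weight = 2.
  m = 0010 → c = 111100110, weight = 6.
  m = 1010 → c = 100010110, weight = 4.
  m = 0110 → c = 100011100, weight = 4.
  m = 1110 → c = 111101100, weight = 6.
  m = 0001 → c = 011111101, weight = 7.
  m = 1001 → c = 000001101, weight = 3.
  m = 0101 → c = 000000111, weight = 3.
  m = 1101 → c = 011110111, weight = 7.
  m = 0011 → c = 100011011, weight = 5.
  m = 1011 → c = 111101011, weight = 7.
  m = 0111 → c = 111100001, weight = 5.
  m = 1111 → c = 100010001, weight = 3.
Tally weights:
  weight 0: 1 codewords.
  weight 2: 1 codewords.
  weight 3: 3 codewords.
  weight 4: 3 codewords.
  weight 5: 2 codewords.
  weight 6: 3 codewords.
  weight 7: 3 codewords.
Minimum distance d = smallest w > 0 with A_w > 0 = 2.
Sanity: Σ A_w = 16 = 2^4 = 16 ✓.


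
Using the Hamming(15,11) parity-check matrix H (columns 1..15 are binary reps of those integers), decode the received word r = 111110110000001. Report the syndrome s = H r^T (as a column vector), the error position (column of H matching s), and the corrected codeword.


s = (0, 0, 0, 1)^T, error position = 1, corrected codeword c = 011110110000001

Compute s = H r^T mod 2 one row at a time:
  s_1 = 1 + 0 + 0 + 0 + 0 + 0 + 0 + 1 = 2 ≡ 0 (mod 2).
  s_2 = 1 + 1 + 0 + 1 + 0 + 0 + 0 + 1 = 4 ≡ 0 (mod 2).
  s_3 = 1 + 1 + 0 + 1 + 0 + 0 + 0 + 1 = 4 ≡ 0 (mod 2).
  s_4 = 1 + 1 + 1 + 1 + 0 + 0 + 0 + 1 = 5 ≡ 1 (mod 2).
s = (0, 0, 0, 1)^T — this equals column 1 of H (binary 0001), so error is at position 1.
Correct: flip bit 1 of r = 111110110000001 to get c = 011110110000001.


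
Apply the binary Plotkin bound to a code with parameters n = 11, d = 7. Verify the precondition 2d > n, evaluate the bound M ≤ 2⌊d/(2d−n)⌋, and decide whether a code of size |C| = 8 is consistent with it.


Plotkin bound M ≤ 4; given |C| = 8 > bound (violated).

Check applicability: 2d = 14, n = 11.
2d − n = 3 > 0, so Plotkin applies.
Compute d/(2d−n) = 7/3 ≈ 2.3333.
⌊d/(2d−n)⌋ = 2.
Plotkin bound: M ≤ 2·2 = 4.
Given |C| = 8, check: VIOLATED.
This |C| is above the Plotkin bound, so no binary code with n = 11, d = 7 and 8 codewords exists.


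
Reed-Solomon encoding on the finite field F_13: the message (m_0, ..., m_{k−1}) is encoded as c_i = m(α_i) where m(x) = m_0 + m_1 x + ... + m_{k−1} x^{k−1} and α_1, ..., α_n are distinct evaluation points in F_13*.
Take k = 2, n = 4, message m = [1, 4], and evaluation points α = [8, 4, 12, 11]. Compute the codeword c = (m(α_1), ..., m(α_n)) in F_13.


c = [7, 4, 10, 6]

Message polynomial: m(x) = 1 + 4·x (mod 13).
For each evaluation point α_i, compute m(α_i) mod 13:
  α_1 = 8: Horner steps 4 → 7, so m(8) = 7.
  α_2 = 4: Horner steps 4 → 4, so m(4) = 4.
  α_3 = 12: Horner steps 4 → 10, so m(12) = 10.
  α_4 = 11: Horner steps 4 → 6, so m(11) = 6.
Codeword c = [7, 4, 10, 6] ∈ F_13^4.


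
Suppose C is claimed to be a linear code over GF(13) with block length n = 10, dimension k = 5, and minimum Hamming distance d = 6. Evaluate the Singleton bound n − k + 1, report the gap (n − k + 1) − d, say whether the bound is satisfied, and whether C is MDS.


Singleton RHS = n − k + 1 = 6, slack = 0, bound satisfied, MDS.

Singleton bound: d ≤ n − k + 1.
Here n = 10, k = 5, so n − k + 1 = 6.
Given d = 6, check d ≤ 6: YES.
Slack = (n − k + 1) − d = 0.
The code is MDS (slack = 0).
Description: the claimed parameters are [10, 5, 6]_13; such a code would be MDS (meets Singleton bound).


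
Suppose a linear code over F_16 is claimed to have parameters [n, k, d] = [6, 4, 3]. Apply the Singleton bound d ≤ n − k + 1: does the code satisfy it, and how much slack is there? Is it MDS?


Singleton RHS = n − k + 1 = 3, slack = 0, bound satisfied, MDS.

Singleton bound: d ≤ n − k + 1.
Here n = 6, k = 4, so n − k + 1 = 3.
Given d = 3, check d ≤ 3: YES.
Slack = (n − k + 1) − d = 0.
The code is MDS (slack = 0).
Description: the claimed parameters are [6, 4, 3]_16; such a code would be MDS (meets Singleton bound).


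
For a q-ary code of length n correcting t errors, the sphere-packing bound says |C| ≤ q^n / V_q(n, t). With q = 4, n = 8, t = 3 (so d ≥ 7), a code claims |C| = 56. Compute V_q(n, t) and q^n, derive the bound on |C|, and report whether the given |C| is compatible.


V_q(n, t) = 1789, q^n = 65536, Hamming bound = 36, |C| = 56 > bound (violated).

Step 1: Compute V_q(n, t) = Σ_{j=0}^3 C(n, j) (q−1)^j.
  j = 0: C(8,0)·(3)^0 = 1·1 = 1.
  j = 1: C(8,1)·(3)^1 = 8·3 = 24.
  j = 2: C(8,2)·(3)^2 = 28·9 = 252.
  j = 3: C(8,3)·(3)^3 = 56·27 = 1512.
  V_q(n, t) = 1 + 24 + 252 + 1512 = 1789.
Step 2: q^n = 4^8 = 65536.
Step 3: Hamming bound ⌊q^n / V_q(n,t)⌋ = ⌊65536/1789⌋ = 36.
Step 4: Compare |C| = 56 to 36: violated.
The claimed |C| lies above the Hamming bound, so no 4-ary code of length 8 with d ≥ 7 can have 56 codewords.


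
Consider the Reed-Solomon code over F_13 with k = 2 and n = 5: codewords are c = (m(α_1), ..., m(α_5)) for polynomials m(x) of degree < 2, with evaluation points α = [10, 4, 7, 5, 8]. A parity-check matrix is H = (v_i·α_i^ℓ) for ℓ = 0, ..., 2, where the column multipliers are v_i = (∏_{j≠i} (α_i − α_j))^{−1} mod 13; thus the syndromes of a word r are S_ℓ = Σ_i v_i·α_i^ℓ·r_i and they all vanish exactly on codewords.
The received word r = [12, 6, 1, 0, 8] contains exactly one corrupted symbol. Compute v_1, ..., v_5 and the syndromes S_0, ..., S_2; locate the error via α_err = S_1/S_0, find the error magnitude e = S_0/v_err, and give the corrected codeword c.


S = (5, 11, 6), error at position 1, error magnitude e = 3, c = [9, 6, 1, 0, 8].

Step 1: column multipliers v_i = (∏_{j≠i}(α_i − α_j))^{−1} mod 13.
  i = 1 (α = 10): (10−4)(10−7)(10−5)(10−8) = 6·3·5·2 = 180 ≡ 11, so v_1 = 11^{−1} = 6 (mod 13).
  i = 2 (α = 4): (4−10)(4−7)(4−5)(4−8) = (−6)·(−3)·(−1)·(−4) = 72 ≡ 7, so v_2 = 7^{−1} = 2 (mod 13).
  i = 3 (α = 7): (7−10)(7−4)(7−5)(7−8) = (−3)·3·2·(−1) = 18 ≡ 5, so v_3 = 5^{−1} = 8 (mod 13).
  i = 4 (α = 5): (5−10)(5−4)(5−7)(5−8) = (−5)·1·(−2)·(−3) = −30 ≡ 9, so v_4 = 9^{−1} = 3 (mod 13).
  i = 5 (α = 8): (8−10)(8−4)(8−7)(8−5) = (−2)·4·1·3 = −24 ≡ 2, so v_5 = 2^{−1} = 7 (mod 13).
  v = [6, 2, 8, 3, 7].
Step 2: syndromes of r = [12, 6, 1, 0, 8] (all sums mod 13).
  S_0 = Σ v_i r_i = 6·12 + 2·6 + 8·1 + 3·0 + 7·8 = 148 ≡ 5.
  S_1 = Σ v_i α_i r_i = 6·10·12 + 2·4·6 + 8·7·1 + 3·5·0 + 7·8·8 = 1272 ≡ 11.
  α_i^2 mod 13 = [9, 3, 10, 12, 12].
  S_2 = Σ v_i α_i^2 r_i = 6·9·12 + 2·3·6 + 8·10·1 + 3·12·0 + 7·12·8 = 1436 ≡ 6.
  S = (5, 11, 6) ≠ 0, so r is not a codeword (an error is present).
Step 3: locate the error. For a single error e at position i, S_ℓ = v_i·e·α_i^ℓ, so α_err = S_1/S_0.
  S_0^{−1} = 5^{−1} = 8 (mod 13), so α_err = 11·8 = 88 ≡ 10 = α_1. Error position i = 1.
  Consistency check: S_2/S_1 = 6·6 = 36 ≡ 10 = α_err ✓ (single-error assumption holds).
Step 4: error magnitude e = S_0/v_1 = S_0·∏_{j≠1}(α_1 − α_j) = 5·11 = 55 ≡ 3 (mod 13).
Step 5: correct position 1: c_1 = r_1 − e = 12 − 3 ≡ 9 (mod 13). Hence c = [9, 6, 1, 0, 8].
  Check: interpolating c through the α_i gives m(x) = 4 + 7·x (degree < 2) with m(α_i) = c_i for every i, so c is indeed a codeword.
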